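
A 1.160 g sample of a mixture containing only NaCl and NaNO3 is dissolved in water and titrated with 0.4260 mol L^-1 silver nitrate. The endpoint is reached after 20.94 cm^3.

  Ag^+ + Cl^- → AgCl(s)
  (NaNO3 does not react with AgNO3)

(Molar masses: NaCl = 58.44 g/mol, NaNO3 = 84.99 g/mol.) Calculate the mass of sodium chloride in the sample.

0.5213 g

n(AgNO3) = 0.02094 × 0.4260 = 8.920 × 10^-3 mol
Let x = n(NaCl), y = n(NaNO3).
Titrant: 1x = 8.920 × 10^-3;  mass: 58.44x + 84.99y = 1.160
Solving, x = 8.920 × 10^-3 mol, y = 7.515 × 10^-3 mol
mass of NaCl = 8.920 × 10^-3 × 58.44 = 0.5213 g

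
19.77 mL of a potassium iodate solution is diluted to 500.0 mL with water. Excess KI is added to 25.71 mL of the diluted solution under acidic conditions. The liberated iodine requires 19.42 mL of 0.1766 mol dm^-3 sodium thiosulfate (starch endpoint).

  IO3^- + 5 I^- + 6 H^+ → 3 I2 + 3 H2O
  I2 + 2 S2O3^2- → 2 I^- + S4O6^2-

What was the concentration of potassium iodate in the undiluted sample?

n(S2O3^2-) = 0.01942 × 0.1766 = 3.430 × 10^-3 mol
n(I2) = n(S2O3^2-)/2 = 1.715 × 10^-3 mol
From the 1:3 ratio, n(IO3^-) in the aliquot = 1/3 × 1.715 × 10^-3 = 5.716 × 10^-4 mol
[IO3^-]_dilute = 5.716 × 10^-4 / 0.02571 = 0.02223 mol/L
[IO3^-]_original = 0.02223 × 500.0/19.77 = 0.5623 mol/L

0.5623 mol/L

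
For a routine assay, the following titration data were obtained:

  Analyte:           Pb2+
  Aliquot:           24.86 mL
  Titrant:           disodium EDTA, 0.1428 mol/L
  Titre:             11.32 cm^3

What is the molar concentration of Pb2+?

0.06502 mol/L

Pb^2+ + EDTA^4- → [Pb(EDTA)]^2-
n(EDTA) = 0.01132 L × 0.1428 mol/L = 1.616 × 10^-3 mol
n(Pb2+) = 1.616 × 10^-3 mol (1:1 mole ratio)
[Pb2+] = 1.616 × 10^-3 mol / 0.02486 L = 0.06502 mol/L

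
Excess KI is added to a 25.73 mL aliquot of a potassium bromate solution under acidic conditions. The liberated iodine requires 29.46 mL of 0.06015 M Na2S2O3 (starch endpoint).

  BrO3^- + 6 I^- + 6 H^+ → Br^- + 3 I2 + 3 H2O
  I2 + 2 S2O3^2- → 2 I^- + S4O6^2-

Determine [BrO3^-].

0.01148 M

n(S2O3^2-) = 0.02946 × 0.06015 = 1.772 × 10^-3 mol
n(I2) = n(S2O3^2-)/2 = 8.860 × 10^-4 mol
From the 1:3 ratio, n(BrO3^-) in the aliquot = 1/3 × 8.860 × 10^-4 = 2.953 × 10^-4 mol
[BrO3^-] = 2.953 × 10^-4 / 0.02573 = 0.01148 mol/L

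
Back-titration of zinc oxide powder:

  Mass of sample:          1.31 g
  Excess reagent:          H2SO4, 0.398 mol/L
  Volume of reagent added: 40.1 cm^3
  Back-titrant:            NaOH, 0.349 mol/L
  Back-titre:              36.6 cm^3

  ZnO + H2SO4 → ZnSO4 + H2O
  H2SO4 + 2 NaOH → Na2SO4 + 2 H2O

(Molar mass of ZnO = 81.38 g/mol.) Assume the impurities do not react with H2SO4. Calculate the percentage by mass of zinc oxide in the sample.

n(H2SO4) added = 0.0401 × 0.398 = 0.0160 mol
n(NaOH) used in back-titration = 0.0366 × 0.349 = 0.0128 mol
From the 1:2 ratio, n(H2SO4) left over = 1/2 × 0.0128 = 6.39 × 10^-3 mol
n(H2SO4) consumed by analyte = 0.0160 − 6.39 × 10^-3 = 9.57 × 10^-3 mol
n(ZnO) = 9.57 × 10^-3 mol (1:1 ratio)
mass of ZnO = 9.57 × 10^-3 × 81.38 = 0.779 g
% ZnO = 0.779 / 1.31 × 100 = 59.5 %

59.5 %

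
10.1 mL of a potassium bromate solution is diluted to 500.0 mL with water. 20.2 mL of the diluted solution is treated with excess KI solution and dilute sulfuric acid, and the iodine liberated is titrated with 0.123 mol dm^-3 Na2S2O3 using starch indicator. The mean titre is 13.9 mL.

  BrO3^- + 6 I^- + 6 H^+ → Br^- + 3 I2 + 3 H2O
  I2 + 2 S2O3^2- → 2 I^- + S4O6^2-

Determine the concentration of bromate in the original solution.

0.698 mol/L

n(S2O3^2-) = 0.0139 × 0.123 = 1.71 × 10^-3 mol
n(I2) = n(S2O3^2-)/2 = 8.55 × 10^-4 mol
From the 1:3 ratio, n(BrO3^-) in the aliquot = 1/3 × 8.55 × 10^-4 = 2.85 × 10^-4 mol
[BrO3^-]_dilute = 2.85 × 10^-4 / 0.0202 = 0.0141 mol/L
[BrO3^-]_original = 0.0141 × 500.0/10.1 = 0.698 mol/L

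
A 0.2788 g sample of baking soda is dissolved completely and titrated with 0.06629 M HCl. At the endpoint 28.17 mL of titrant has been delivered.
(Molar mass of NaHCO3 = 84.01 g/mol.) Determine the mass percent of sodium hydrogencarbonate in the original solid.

56.27 %

NaHCO3 + HCl → NaCl + H2O + CO2
n(HCl) = 0.02817 L × 0.06629 mol/L = 1.867 × 10^-3 mol
n(NaHCO3) = 1.867 × 10^-3 mol (1:1 ratio)
mass of NaHCO3 = 1.867 × 10^-3 × 84.01 g/mol = 0.1569 g
% NaHCO3 = 0.1569 / 0.2788 × 100 = 56.27 %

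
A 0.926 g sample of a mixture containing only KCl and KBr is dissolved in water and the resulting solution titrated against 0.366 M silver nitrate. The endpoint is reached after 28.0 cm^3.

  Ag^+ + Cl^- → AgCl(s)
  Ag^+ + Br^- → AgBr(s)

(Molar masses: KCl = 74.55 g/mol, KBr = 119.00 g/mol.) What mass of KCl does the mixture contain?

0.492 g

n(AgNO3) = 0.0280 × 0.366 = 0.0102 mol
Let x = n(KCl), y = n(KBr).
Titrant: 1x + 1y = 0.0102;  mass: 74.55x + 119.00y = 0.926
Solving, x = 6.60 × 10^-3 mol, y = 3.64 × 10^-3 mol
mass of KCl = 6.60 × 10^-3 × 74.55 = 0.492 g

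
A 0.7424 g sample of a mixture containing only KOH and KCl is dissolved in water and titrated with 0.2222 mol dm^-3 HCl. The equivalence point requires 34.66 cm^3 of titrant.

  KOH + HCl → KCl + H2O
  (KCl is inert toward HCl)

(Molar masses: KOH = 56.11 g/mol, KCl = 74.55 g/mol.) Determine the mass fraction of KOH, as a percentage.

n(HCl) = 0.03466 × 0.2222 = 7.701 × 10^-3 mol
Let x = n(KOH), y = n(KCl).
Titrant: 1x = 7.701 × 10^-3;  mass: 56.11x + 74.55y = 0.7424
Solving, x = 7.701 × 10^-3 mol, y = 4.162 × 10^-3 mol
mass of KOH = 7.701 × 10^-3 × 56.11 = 0.4321 g
% KOH = 0.4321 / 0.7424 × 100 = 58.21 %

58.21 %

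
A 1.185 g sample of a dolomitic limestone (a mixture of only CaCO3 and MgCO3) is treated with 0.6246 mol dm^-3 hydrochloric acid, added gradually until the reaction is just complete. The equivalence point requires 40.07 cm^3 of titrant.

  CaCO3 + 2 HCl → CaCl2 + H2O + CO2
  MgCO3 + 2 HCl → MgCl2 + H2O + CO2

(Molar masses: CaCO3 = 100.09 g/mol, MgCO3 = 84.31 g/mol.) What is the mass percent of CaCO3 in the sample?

n(HCl) = 0.04007 × 0.6246 = 0.02503 mol
Let x = n(CaCO3), y = n(MgCO3).
Titrant: 2x + 2y = 0.02503;  mass: 100.09x + 84.31y = 1.185
Solving, x = 8.236 × 10^-3 mol, y = 4.278 × 10^-3 mol
mass of CaCO3 = 8.236 × 10^-3 × 100.09 = 0.8243 g
% CaCO3 = 0.8243 / 1.185 × 100 = 69.56 %

69.56 %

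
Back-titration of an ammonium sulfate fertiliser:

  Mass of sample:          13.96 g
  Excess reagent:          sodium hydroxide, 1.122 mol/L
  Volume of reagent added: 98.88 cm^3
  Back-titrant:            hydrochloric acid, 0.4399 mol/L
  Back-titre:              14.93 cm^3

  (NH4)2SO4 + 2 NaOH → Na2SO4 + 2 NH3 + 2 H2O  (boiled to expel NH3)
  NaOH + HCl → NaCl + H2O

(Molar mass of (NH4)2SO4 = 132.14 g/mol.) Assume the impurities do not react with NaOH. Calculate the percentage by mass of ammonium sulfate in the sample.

n(NaOH) added = 0.09888 × 1.122 = 0.1109 mol
n(HCl) used in back-titration = 0.01493 × 0.4399 = 6.568 × 10^-3 mol
n(NaOH) left over = 6.568 × 10^-3 mol (1:1 ratio)
n(NaOH) consumed by analyte = 0.1109 − 6.568 × 10^-3 = 0.1044 mol
From the 1:2 ratio, n((NH4)2SO4) = 1/2 × 0.1044 = 0.05219 mol
mass of (NH4)2SO4 = 0.05219 × 132.14 = 6.896 g
% (NH4)2SO4 = 6.896 / 13.96 × 100 = 49.40 %

49.40 %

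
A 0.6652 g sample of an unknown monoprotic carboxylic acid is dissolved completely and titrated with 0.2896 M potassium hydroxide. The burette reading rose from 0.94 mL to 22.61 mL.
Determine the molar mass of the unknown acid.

n(KOH) = 0.02167 L × 0.2896 mol/L = 6.276 × 10^-3 mol
n(HA) = 6.276 × 10^-3 mol (1:1 ratio)
M = m / n = 0.6652 g / 6.276 × 10^-3 mol = 106.0 g/mol

106.0 g/mol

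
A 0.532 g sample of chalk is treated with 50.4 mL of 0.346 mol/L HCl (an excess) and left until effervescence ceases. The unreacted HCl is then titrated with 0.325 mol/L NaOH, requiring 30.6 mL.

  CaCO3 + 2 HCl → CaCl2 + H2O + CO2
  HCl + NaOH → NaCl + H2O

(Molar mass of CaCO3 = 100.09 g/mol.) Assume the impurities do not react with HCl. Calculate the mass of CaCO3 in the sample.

n(HCl) added = 0.0504 × 0.346 = 0.0174 mol
n(NaOH) used in back-titration = 0.0306 × 0.325 = 9.95 × 10^-3 mol
n(HCl) left over = 9.95 × 10^-3 mol (1:1 ratio)
n(HCl) consumed by analyte = 0.0174 − 9.95 × 10^-3 = 7.49 × 10^-3 mol
From the 1:2 ratio, n(CaCO3) = 1/2 × 7.49 × 10^-3 = 3.75 × 10^-3 mol
mass of CaCO3 = 3.75 × 10^-3 × 100.09 = 0.375 g

0.375 g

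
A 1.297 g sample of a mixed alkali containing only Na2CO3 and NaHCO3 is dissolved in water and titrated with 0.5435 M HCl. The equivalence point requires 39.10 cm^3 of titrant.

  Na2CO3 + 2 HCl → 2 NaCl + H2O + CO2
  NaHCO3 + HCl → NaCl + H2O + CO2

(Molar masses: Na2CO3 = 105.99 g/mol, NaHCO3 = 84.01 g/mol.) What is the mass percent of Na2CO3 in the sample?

n(HCl) = 0.03910 × 0.5435 = 0.02125 mol
Let x = n(Na2CO3), y = n(NaHCO3).
Titrant: 2x + 1y = 0.02125;  mass: 105.99x + 84.01y = 1.297
Solving, x = 7.872 × 10^-3 mol, y = 5.507 × 10^-3 mol
mass of Na2CO3 = 7.872 × 10^-3 × 105.99 = 0.8343 g
% Na2CO3 = 0.8343 / 1.297 × 100 = 64.33 %

64.33 %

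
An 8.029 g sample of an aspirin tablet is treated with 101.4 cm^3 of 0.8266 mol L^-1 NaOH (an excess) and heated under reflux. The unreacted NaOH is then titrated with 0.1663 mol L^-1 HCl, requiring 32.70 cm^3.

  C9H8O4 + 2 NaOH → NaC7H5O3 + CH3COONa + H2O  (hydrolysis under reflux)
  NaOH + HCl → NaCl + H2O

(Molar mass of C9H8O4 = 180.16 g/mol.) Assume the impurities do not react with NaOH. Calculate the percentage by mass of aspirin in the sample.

n(NaOH) added = 0.1014 × 0.8266 = 0.08382 mol
n(HCl) used in back-titration = 0.03270 × 0.1663 = 5.438 × 10^-3 mol
n(NaOH) left over = 5.438 × 10^-3 mol (1:1 ratio)
n(NaOH) consumed by analyte = 0.08382 − 5.438 × 10^-3 = 0.07838 mol
From the 1:2 ratio, n(C9H8O4) = 1/2 × 0.07838 = 0.03919 mol
mass of C9H8O4 = 0.03919 × 180.16 = 7.060 g
% C9H8O4 = 7.060 / 8.029 × 100 = 87.94 %

87.94 %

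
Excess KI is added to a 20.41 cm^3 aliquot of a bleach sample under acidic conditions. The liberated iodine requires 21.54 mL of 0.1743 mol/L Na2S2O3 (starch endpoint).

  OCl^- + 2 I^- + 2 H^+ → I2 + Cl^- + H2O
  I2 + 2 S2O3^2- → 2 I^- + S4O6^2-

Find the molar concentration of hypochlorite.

n(S2O3^2-) = 0.02154 × 0.1743 = 3.754 × 10^-3 mol
n(I2) = n(S2O3^2-)/2 = 1.877 × 10^-3 mol
n(OCl^-) in the aliquot = 1.877 × 10^-3 mol (1:1 ratio)
[OCl^-] = 1.877 × 10^-3 / 0.02041 = 0.09198 mol/L

0.09198 mol/L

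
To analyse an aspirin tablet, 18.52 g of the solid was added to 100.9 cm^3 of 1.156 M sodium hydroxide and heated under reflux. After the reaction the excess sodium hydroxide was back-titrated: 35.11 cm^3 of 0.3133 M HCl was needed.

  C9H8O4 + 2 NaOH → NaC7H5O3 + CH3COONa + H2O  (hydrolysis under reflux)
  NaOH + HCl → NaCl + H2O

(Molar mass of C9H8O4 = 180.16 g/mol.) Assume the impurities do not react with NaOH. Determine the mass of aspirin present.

9.516 g

n(NaOH) added = 0.1009 × 1.156 = 0.1166 mol
n(HCl) used in back-titration = 0.03511 × 0.3133 = 0.01100 mol
n(NaOH) left over = 0.01100 mol (1:1 ratio)
n(NaOH) consumed by analyte = 0.1166 − 0.01100 = 0.1056 mol
From the 1:2 ratio, n(C9H8O4) = 1/2 × 0.1056 = 0.05282 mol
mass of C9H8O4 = 0.05282 × 180.16 = 9.516 g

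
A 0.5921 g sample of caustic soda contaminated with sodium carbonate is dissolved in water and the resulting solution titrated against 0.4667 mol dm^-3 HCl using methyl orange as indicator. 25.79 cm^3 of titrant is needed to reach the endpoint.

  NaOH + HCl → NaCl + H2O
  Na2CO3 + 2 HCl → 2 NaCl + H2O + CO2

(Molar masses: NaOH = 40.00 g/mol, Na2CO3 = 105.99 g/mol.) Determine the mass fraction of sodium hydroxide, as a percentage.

23.79 %

n(HCl) = 0.02579 × 0.4667 = 0.01204 mol
Let x = n(NaOH), y = n(Na2CO3).
Titrant: 1x + 2y = 0.01204;  mass: 40.00x + 105.99y = 0.5921
Solving, x = 3.521 × 10^-3 mol, y = 4.257 × 10^-3 mol
mass of NaOH = 3.521 × 10^-3 × 40.00 = 0.1408 g
% NaOH = 0.1408 / 0.5921 × 100 = 23.79 %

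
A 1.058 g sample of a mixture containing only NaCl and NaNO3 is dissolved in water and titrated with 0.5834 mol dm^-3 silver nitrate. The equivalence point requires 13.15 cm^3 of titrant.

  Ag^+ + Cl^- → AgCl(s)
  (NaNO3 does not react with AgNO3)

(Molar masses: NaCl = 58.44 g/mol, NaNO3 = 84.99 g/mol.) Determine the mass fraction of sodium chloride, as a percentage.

n(AgNO3) = 0.01315 × 0.5834 = 7.672 × 10^-3 mol
Let x = n(NaCl), y = n(NaNO3).
Titrant: 1x = 7.672 × 10^-3;  mass: 58.44x + 84.99y = 1.058
Solving, x = 7.672 × 10^-3 mol, y = 7.173 × 10^-3 mol
mass of NaCl = 7.672 × 10^-3 × 58.44 = 0.4483 g
% NaCl = 0.4483 / 1.058 × 100 = 42.38 %

42.38 %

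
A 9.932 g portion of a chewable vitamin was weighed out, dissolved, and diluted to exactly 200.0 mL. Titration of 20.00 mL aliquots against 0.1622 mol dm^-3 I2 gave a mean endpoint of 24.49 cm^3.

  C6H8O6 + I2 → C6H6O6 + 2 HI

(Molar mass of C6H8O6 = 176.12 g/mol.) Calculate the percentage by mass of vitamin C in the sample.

n(I2) per titration = 0.02449 × 0.1622 = 3.972 × 10^-3 mol
n(C6H8O6) in each aliquot = 3.972 × 10^-3 mol (1:1 ratio)
n(C6H8O6) in the whole flask = 3.972 × 10^-3 × 200.0/20.00 = 0.03972 mol
mass of C6H8O6 = 0.03972 × 176.12 = 6.996 g
% C6H8O6 = 6.996 / 9.932 × 100 = 70.44 %

70.44 %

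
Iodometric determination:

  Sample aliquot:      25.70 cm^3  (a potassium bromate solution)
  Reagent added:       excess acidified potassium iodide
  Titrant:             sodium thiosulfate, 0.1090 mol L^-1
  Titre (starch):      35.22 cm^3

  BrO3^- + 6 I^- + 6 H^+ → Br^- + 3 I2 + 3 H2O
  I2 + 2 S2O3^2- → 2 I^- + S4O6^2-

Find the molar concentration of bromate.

n(S2O3^2-) = 0.03522 × 0.1090 = 3.839 × 10^-3 mol
n(I2) = n(S2O3^2-)/2 = 1.919 × 10^-3 mol
From the 1:3 ratio, n(BrO3^-) in the aliquot = 1/3 × 1.919 × 10^-3 = 6.398 × 10^-4 mol
[BrO3^-] = 6.398 × 10^-4 / 0.02570 = 0.02490 mol/L

0.02490 mol/L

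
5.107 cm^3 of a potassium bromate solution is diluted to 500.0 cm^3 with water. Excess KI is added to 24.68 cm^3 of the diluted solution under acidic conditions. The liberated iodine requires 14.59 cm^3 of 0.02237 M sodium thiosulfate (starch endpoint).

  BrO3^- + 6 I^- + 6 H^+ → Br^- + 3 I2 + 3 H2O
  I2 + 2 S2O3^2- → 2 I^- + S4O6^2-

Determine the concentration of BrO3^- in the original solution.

0.2158 M

n(S2O3^2-) = 0.01459 × 0.02237 = 3.264 × 10^-4 mol
n(I2) = n(S2O3^2-)/2 = 1.632 × 10^-4 mol
From the 1:3 ratio, n(BrO3^-) in the aliquot = 1/3 × 1.632 × 10^-4 = 5.440 × 10^-5 mol
[BrO3^-]_dilute = 5.440 × 10^-5 / 0.02468 = 0.002204 mol/L
[BrO3^-]_original = 0.002204 × 500.0/5.107 = 0.2158 mol/L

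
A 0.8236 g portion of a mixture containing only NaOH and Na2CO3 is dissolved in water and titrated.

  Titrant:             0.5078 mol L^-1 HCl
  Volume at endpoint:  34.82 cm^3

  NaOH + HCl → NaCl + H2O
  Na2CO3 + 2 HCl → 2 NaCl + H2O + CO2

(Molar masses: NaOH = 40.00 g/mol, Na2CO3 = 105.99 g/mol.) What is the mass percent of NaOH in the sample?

n(HCl) = 0.03482 × 0.5078 = 0.01768 mol
Let x = n(NaOH), y = n(Na2CO3).
Titrant: 1x + 2y = 0.01768;  mass: 40.00x + 105.99y = 0.8236
Solving, x = 8.729 × 10^-3 mol, y = 4.476 × 10^-3 mol
mass of NaOH = 8.729 × 10^-3 × 40.00 = 0.3492 g
% NaOH = 0.3492 / 0.8236 × 100 = 42.40 %

42.40 %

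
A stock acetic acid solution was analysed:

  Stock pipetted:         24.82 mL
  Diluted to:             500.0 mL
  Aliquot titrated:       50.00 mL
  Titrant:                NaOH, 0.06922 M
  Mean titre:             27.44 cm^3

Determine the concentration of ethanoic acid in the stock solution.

CH3COOH + NaOH → CH3COONa + H2O
n(NaOH) = 0.02744 × 0.06922 = 1.899 × 10^-3 mol
n(CH3COOH) in the aliquot = 1.899 × 10^-3 mol (1:1 ratio)
[CH3COOH]_dilute = 1.899 × 10^-3 / 0.05000 = 0.03799 mol/L
Dilution factor = 500.0 / 24.82 = 20.15
[CH3COOH]_stock = 0.03799 × 20.15 = 0.7653 mol/L

0.7653 M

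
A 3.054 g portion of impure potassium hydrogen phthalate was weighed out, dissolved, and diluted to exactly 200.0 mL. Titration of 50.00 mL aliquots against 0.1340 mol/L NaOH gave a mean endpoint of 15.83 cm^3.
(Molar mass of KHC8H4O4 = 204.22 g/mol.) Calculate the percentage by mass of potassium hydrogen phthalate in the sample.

KHC8H4O4 + NaOH → KNaC8H4O4 + H2O
n(NaOH) per titration = 0.01583 × 0.1340 = 2.121 × 10^-3 mol
n(KHC8H4O4) in each aliquot = 2.121 × 10^-3 mol (1:1 ratio)
n(KHC8H4O4) in the whole flask = 2.121 × 10^-3 × 200.0/50.00 = 8.485 × 10^-3 mol
mass of KHC8H4O4 = 8.485 × 10^-3 × 204.22 = 1.733 g
% KHC8H4O4 = 1.733 / 3.054 × 100 = 56.74 %

56.74 %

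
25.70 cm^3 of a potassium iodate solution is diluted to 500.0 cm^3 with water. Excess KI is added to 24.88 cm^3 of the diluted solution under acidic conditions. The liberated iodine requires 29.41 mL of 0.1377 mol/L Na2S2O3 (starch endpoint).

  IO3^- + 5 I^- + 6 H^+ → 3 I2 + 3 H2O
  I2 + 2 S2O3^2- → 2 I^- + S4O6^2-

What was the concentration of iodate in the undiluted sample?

0.5278 mol/L

n(S2O3^2-) = 0.02941 × 0.1377 = 4.050 × 10^-3 mol
n(I2) = n(S2O3^2-)/2 = 2.025 × 10^-3 mol
From the 1:3 ratio, n(IO3^-) in the aliquot = 1/3 × 2.025 × 10^-3 = 6.750 × 10^-4 mol
[IO3^-]_dilute = 6.750 × 10^-4 / 0.02488 = 0.02713 mol/L
[IO3^-]_original = 0.02713 × 500.0/25.70 = 0.5278 mol/L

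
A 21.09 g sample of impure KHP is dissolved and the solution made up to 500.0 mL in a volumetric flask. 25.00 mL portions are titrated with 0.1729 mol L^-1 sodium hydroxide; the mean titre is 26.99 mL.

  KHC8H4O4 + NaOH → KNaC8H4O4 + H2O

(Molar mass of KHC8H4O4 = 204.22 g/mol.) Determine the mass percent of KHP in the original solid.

n(NaOH) per titration = 0.02699 × 0.1729 = 4.667 × 10^-3 mol
n(KHC8H4O4) in each aliquot = 4.667 × 10^-3 mol (1:1 ratio)
n(KHC8H4O4) in the whole flask = 4.667 × 10^-3 × 500.0/25.00 = 0.09333 mol
mass of KHC8H4O4 = 0.09333 × 204.22 = 19.06 g
% KHC8H4O4 = 19.06 / 21.09 × 100 = 90.38 %

90.38 %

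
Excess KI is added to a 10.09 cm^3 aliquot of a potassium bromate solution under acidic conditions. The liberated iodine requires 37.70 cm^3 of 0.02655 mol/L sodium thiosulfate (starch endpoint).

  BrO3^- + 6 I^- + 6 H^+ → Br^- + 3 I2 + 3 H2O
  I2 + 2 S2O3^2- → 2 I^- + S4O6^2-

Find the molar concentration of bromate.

n(S2O3^2-) = 0.03770 × 0.02655 = 1.001 × 10^-3 mol
n(I2) = n(S2O3^2-)/2 = 5.005 × 10^-4 mol
From the 1:3 ratio, n(BrO3^-) in the aliquot = 1/3 × 5.005 × 10^-4 = 1.668 × 10^-4 mol
[BrO3^-] = 1.668 × 10^-4 / 0.01009 = 0.01653 mol/L

0.01653 mol/L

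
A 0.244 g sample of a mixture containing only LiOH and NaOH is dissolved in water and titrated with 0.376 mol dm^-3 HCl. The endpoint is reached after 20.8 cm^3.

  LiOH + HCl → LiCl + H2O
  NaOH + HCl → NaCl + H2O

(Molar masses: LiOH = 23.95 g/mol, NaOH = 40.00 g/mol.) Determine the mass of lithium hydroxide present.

0.103 g

n(HCl) = 0.0208 × 0.376 = 7.82 × 10^-3 mol
Let x = n(LiOH), y = n(NaOH).
Titrant: 1x + 1y = 7.82 × 10^-3;  mass: 23.95x + 40.00y = 0.244
Solving, x = 4.29 × 10^-3 mol, y = 3.53 × 10^-3 mol
mass of LiOH = 4.29 × 10^-3 × 23.95 = 0.103 g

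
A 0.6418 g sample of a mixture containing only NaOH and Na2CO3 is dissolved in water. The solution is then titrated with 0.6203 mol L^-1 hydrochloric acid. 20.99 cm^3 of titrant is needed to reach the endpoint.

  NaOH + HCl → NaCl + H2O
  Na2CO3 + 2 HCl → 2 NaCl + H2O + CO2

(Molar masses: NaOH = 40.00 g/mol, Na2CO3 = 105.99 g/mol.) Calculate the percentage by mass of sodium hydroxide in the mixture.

n(HCl) = 0.02099 × 0.6203 = 0.01302 mol
Let x = n(NaOH), y = n(Na2CO3).
Titrant: 1x + 2y = 0.01302;  mass: 40.00x + 105.99y = 0.6418
Solving, x = 3.709 × 10^-3 mol, y = 4.655 × 10^-3 mol
mass of NaOH = 3.709 × 10^-3 × 40.00 = 0.1484 g
% NaOH = 0.1484 / 0.6418 × 100 = 23.12 %

23.12 %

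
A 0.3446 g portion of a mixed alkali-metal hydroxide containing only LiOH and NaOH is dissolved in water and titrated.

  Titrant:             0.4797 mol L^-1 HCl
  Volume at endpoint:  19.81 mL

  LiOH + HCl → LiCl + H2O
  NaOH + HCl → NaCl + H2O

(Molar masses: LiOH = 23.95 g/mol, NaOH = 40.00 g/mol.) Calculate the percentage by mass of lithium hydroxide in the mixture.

15.38 %

n(HCl) = 0.01981 × 0.4797 = 9.503 × 10^-3 mol
Let x = n(LiOH), y = n(NaOH).
Titrant: 1x + 1y = 9.503 × 10^-3;  mass: 23.95x + 40.00y = 0.3446
Solving, x = 2.213 × 10^-3 mol, y = 7.290 × 10^-3 mol
mass of LiOH = 2.213 × 10^-3 × 23.95 = 0.05299 g
% LiOH = 0.05299 / 0.3446 × 100 = 15.38 %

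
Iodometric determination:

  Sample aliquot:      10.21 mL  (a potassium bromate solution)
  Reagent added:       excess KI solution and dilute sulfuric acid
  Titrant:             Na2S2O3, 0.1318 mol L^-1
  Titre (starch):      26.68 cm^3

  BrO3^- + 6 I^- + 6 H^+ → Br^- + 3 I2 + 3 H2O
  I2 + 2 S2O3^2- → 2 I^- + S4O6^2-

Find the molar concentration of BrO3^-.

0.05740 mol/L

n(S2O3^2-) = 0.02668 × 0.1318 = 3.516 × 10^-3 mol
n(I2) = n(S2O3^2-)/2 = 1.758 × 10^-3 mol
From the 1:3 ratio, n(BrO3^-) in the aliquot = 1/3 × 1.758 × 10^-3 = 5.861 × 10^-4 mol
[BrO3^-] = 5.861 × 10^-4 / 0.01021 = 0.05740 mol/L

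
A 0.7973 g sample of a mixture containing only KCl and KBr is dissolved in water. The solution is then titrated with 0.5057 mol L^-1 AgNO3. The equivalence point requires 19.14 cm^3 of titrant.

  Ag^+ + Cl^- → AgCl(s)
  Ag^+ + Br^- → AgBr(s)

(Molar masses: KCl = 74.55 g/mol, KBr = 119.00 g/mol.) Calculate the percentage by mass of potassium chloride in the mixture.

74.57 %

n(AgNO3) = 0.01914 × 0.5057 = 9.679 × 10^-3 mol
Let x = n(KCl), y = n(KBr).
Titrant: 1x + 1y = 9.679 × 10^-3;  mass: 74.55x + 119.00y = 0.7973
Solving, x = 7.976 × 10^-3 mol, y = 1.704 × 10^-3 mol
mass of KCl = 7.976 × 10^-3 × 74.55 = 0.5946 g
% KCl = 0.5946 / 0.7973 × 100 = 74.57 %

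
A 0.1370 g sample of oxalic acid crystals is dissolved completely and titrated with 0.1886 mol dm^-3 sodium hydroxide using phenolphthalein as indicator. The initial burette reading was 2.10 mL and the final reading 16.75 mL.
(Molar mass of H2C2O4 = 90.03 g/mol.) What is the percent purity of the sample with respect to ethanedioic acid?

H2C2O4 + 2 NaOH → Na2C2O4 + 2 H2O
n(NaOH) = 0.01465 L × 0.1886 mol/L = 2.763 × 10^-3 mol
From the 1:2 ratio, n(H2C2O4) = 1/2 × 2.763 × 10^-3 = 1.381 × 10^-3 mol
mass of H2C2O4 = 1.381 × 10^-3 × 90.03 g/mol = 0.1244 g
% H2C2O4 = 0.1244 / 0.1370 × 100 = 90.79 %

90.79 %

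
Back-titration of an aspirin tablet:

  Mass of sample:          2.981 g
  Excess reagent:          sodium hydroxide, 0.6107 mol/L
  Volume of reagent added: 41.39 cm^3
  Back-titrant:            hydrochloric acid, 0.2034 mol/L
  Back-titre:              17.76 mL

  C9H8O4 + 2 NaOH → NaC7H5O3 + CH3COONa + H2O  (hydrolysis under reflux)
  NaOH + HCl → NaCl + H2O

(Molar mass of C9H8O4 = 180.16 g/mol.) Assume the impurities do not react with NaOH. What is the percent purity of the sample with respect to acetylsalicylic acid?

65.47 %

n(NaOH) added = 0.04139 × 0.6107 = 0.02528 mol
n(HCl) used in back-titration = 0.01776 × 0.2034 = 3.612 × 10^-3 mol
n(NaOH) left over = 3.612 × 10^-3 mol (1:1 ratio)
n(NaOH) consumed by analyte = 0.02528 − 3.612 × 10^-3 = 0.02166 mol
From the 1:2 ratio, n(C9H8O4) = 1/2 × 0.02166 = 0.01083 mol
mass of C9H8O4 = 0.01083 × 180.16 = 1.952 g
% C9H8O4 = 1.952 / 2.981 × 100 = 65.47 %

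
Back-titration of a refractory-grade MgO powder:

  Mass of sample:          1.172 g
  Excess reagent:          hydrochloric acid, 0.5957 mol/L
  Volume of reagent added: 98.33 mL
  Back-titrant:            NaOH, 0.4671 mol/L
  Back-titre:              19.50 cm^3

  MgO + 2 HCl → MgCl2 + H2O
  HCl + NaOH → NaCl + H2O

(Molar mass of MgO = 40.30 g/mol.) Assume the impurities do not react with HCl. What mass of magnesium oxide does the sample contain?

n(HCl) added = 0.09833 × 0.5957 = 0.05858 mol
n(NaOH) used in back-titration = 0.01950 × 0.4671 = 9.108 × 10^-3 mol
n(HCl) left over = 9.108 × 10^-3 mol (1:1 ratio)
n(HCl) consumed by analyte = 0.05858 − 9.108 × 10^-3 = 0.04947 mol
From the 1:2 ratio, n(MgO) = 1/2 × 0.04947 = 0.02473 mol
mass of MgO = 0.02473 × 40.30 = 0.9968 g

0.9968 g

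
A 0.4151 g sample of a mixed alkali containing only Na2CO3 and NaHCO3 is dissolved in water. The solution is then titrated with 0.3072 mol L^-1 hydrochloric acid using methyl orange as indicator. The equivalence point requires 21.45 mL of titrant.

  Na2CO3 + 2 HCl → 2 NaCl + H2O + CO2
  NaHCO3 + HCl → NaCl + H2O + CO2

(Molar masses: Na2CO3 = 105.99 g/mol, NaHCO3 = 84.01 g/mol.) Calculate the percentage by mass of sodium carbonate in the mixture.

57.00 %

n(HCl) = 0.02145 × 0.3072 = 6.589 × 10^-3 mol
Let x = n(Na2CO3), y = n(NaHCO3).
Titrant: 2x + 1y = 6.589 × 10^-3;  mass: 105.99x + 84.01y = 0.4151
Solving, x = 2.232 × 10^-3 mol, y = 2.125 × 10^-3 mol
mass of Na2CO3 = 2.232 × 10^-3 × 105.99 = 0.2366 g
% Na2CO3 = 0.2366 / 0.4151 × 100 = 57.00 %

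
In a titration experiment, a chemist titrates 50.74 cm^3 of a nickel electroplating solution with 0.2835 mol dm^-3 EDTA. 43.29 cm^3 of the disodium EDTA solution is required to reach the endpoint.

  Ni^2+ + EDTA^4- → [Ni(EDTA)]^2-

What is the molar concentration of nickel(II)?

0.2419 mol/L

n(EDTA) = 0.04329 L × 0.2835 mol/L = 0.01227 mol
n(Ni2+) = 0.01227 mol (1:1 mole ratio)
[Ni2+] = 0.01227 mol / 0.05074 L = 0.2419 mol/L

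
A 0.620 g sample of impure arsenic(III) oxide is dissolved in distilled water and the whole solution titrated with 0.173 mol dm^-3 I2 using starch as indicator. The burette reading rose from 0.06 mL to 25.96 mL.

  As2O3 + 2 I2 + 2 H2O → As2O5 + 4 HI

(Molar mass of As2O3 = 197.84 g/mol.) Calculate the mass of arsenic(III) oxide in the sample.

0.443 g

n(I2) = 0.0259 L × 0.173 mol/L = 4.48 × 10^-3 mol
From the 1:2 ratio, n(As2O3) = 1/2 × 4.48 × 10^-3 = 2.24 × 10^-3 mol
mass of As2O3 = 2.24 × 10^-3 × 197.84 g/mol = 0.443 g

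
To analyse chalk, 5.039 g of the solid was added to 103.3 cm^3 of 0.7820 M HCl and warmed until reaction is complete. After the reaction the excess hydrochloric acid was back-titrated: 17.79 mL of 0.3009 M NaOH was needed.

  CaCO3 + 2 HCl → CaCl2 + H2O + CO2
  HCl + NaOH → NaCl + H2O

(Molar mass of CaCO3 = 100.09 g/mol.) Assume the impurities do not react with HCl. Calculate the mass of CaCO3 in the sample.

n(HCl) added = 0.1033 × 0.7820 = 0.08078 mol
n(NaOH) used in back-titration = 0.01779 × 0.3009 = 5.353 × 10^-3 mol
n(HCl) left over = 5.353 × 10^-3 mol (1:1 ratio)
n(HCl) consumed by analyte = 0.08078 − 5.353 × 10^-3 = 0.07543 mol
From the 1:2 ratio, n(CaCO3) = 1/2 × 0.07543 = 0.03771 mol
mass of CaCO3 = 0.03771 × 100.09 = 3.775 g

3.775 g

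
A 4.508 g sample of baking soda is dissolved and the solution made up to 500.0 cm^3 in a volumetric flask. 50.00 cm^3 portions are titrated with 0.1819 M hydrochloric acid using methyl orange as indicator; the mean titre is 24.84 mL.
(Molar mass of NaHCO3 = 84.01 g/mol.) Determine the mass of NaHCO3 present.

NaHCO3 + HCl → NaCl + H2O + CO2
n(HCl) per titration = 0.02484 × 0.1819 = 4.518 × 10^-3 mol
n(NaHCO3) in each aliquot = 4.518 × 10^-3 mol (1:1 ratio)
n(NaHCO3) in the whole flask = 4.518 × 10^-3 × 500.0/50.00 = 0.04518 mol
mass of NaHCO3 = 0.04518 × 84.01 = 3.796 g

3.796 g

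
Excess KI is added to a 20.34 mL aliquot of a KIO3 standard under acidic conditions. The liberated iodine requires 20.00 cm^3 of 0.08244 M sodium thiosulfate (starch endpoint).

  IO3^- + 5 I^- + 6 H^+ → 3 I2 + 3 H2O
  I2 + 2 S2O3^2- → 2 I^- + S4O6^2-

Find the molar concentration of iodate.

n(S2O3^2-) = 0.02000 × 0.08244 = 1.649 × 10^-3 mol
n(I2) = n(S2O3^2-)/2 = 8.244 × 10^-4 mol
From the 1:3 ratio, n(IO3^-) in the aliquot = 1/3 × 8.244 × 10^-4 = 2.748 × 10^-4 mol
[IO3^-] = 2.748 × 10^-4 / 0.02034 = 0.01351 mol/L

0.01351 M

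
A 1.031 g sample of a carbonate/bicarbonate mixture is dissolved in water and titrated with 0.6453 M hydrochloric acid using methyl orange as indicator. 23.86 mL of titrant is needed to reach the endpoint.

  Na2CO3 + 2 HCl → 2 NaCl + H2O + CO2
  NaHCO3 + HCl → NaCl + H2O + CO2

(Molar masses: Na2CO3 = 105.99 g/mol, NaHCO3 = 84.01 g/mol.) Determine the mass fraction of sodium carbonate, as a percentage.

43.50 %

n(HCl) = 0.02386 × 0.6453 = 0.01540 mol
Let x = n(Na2CO3), y = n(NaHCO3).
Titrant: 2x + 1y = 0.01540;  mass: 105.99x + 84.01y = 1.031
Solving, x = 4.232 × 10^-3 mol, y = 6.934 × 10^-3 mol
mass of Na2CO3 = 4.232 × 10^-3 × 105.99 = 0.4485 g
% Na2CO3 = 0.4485 / 1.031 × 100 = 43.50 %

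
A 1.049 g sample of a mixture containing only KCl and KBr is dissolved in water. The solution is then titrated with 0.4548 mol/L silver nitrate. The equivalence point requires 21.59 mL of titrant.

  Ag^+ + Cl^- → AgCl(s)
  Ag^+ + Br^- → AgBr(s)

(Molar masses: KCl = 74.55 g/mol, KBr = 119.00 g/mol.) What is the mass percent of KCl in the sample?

19.10 %

n(AgNO3) = 0.02159 × 0.4548 = 9.819 × 10^-3 mol
Let x = n(KCl), y = n(KBr).
Titrant: 1x + 1y = 9.819 × 10^-3;  mass: 74.55x + 119.00y = 1.049
Solving, x = 2.688 × 10^-3 mol, y = 7.131 × 10^-3 mol
mass of KCl = 2.688 × 10^-3 × 74.55 = 0.2004 g
% KCl = 0.2004 / 1.049 × 100 = 19.10 %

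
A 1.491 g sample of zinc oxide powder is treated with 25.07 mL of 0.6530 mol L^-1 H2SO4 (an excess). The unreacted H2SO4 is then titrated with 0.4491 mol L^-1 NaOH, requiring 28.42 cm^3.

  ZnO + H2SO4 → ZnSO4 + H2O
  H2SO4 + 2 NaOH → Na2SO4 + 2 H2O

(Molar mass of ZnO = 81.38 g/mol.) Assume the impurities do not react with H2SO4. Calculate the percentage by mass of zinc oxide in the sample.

n(H2SO4) added = 0.02507 × 0.6530 = 0.01637 mol
n(NaOH) used in back-titration = 0.02842 × 0.4491 = 0.01276 mol
From the 1:2 ratio, n(H2SO4) left over = 1/2 × 0.01276 = 6.382 × 10^-3 mol
n(H2SO4) consumed by analyte = 0.01637 − 6.382 × 10^-3 = 9.989 × 10^-3 mol
n(ZnO) = 9.989 × 10^-3 mol (1:1 ratio)
mass of ZnO = 9.989 × 10^-3 × 81.38 = 0.8129 g
% ZnO = 0.8129 / 1.491 × 100 = 54.52 %

54.52 %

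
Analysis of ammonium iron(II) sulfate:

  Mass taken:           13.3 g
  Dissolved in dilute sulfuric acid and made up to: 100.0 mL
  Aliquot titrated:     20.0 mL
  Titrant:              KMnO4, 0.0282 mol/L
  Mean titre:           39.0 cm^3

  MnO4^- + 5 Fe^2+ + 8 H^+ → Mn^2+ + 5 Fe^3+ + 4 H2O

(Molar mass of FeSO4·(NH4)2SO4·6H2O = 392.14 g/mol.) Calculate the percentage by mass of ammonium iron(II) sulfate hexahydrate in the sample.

n(KMnO4) per titration = 0.0390 × 0.0282 = 1.10 × 10^-3 mol
From the 5:1 ratio, n(FeSO4·(NH4)2SO4·6H2O) in each aliquot = 5/1 × 1.10 × 10^-3 = 5.50 × 10^-3 mol
n(FeSO4·(NH4)2SO4·6H2O) in the whole flask = 5.50 × 10^-3 × 100.0/20.0 = 0.0275 mol
mass of FeSO4·(NH4)2SO4·6H2O = 0.0275 × 392.14 = 10.8 g
% FeSO4·(NH4)2SO4·6H2O = 10.8 / 13.3 × 100 = 81.1 %

81.1 %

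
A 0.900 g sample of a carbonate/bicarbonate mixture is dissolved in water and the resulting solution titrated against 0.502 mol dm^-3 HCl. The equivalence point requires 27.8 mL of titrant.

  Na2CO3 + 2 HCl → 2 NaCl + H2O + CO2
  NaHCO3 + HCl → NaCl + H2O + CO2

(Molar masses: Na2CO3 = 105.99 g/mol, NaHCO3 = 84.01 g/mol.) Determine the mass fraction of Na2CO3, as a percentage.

51.7 %

n(HCl) = 0.0278 × 0.502 = 0.0140 mol
Let x = n(Na2CO3), y = n(NaHCO3).
Titrant: 2x + 1y = 0.0140;  mass: 105.99x + 84.01y = 0.900
Solving, x = 4.39 × 10^-3 mol, y = 5.17 × 10^-3 mol
mass of Na2CO3 = 4.39 × 10^-3 × 105.99 = 0.465 g
% Na2CO3 = 0.465 / 0.900 × 100 = 51.7 %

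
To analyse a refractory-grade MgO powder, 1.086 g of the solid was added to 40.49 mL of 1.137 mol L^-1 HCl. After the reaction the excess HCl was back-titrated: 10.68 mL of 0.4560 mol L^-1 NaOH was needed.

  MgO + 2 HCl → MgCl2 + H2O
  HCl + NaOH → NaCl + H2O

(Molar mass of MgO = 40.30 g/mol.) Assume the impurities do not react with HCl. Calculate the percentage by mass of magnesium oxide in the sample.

76.38 %

n(HCl) added = 0.04049 × 1.137 = 0.04604 mol
n(NaOH) used in back-titration = 0.01068 × 0.4560 = 4.870 × 10^-3 mol
n(HCl) left over = 4.870 × 10^-3 mol (1:1 ratio)
n(HCl) consumed by analyte = 0.04604 − 4.870 × 10^-3 = 0.04117 mol
From the 1:2 ratio, n(MgO) = 1/2 × 0.04117 = 0.02058 mol
mass of MgO = 0.02058 × 40.30 = 0.8295 g
% MgO = 0.8295 / 1.086 × 100 = 76.38 %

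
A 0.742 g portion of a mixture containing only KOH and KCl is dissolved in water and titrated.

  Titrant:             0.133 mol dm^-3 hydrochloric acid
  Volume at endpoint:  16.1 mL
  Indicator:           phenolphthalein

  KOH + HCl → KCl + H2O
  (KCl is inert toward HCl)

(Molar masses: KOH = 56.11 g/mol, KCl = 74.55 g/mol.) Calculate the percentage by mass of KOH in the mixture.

16.2 %

n(HCl) = 0.0161 × 0.133 = 2.14 × 10^-3 mol
Let x = n(KOH), y = n(KCl).
Titrant: 1x = 2.14 × 10^-3;  mass: 56.11x + 74.55y = 0.742
Solving, x = 2.14 × 10^-3 mol, y = 8.34 × 10^-3 mol
mass of KOH = 2.14 × 10^-3 × 56.11 = 0.120 g
% KOH = 0.120 / 0.742 × 100 = 16.2 %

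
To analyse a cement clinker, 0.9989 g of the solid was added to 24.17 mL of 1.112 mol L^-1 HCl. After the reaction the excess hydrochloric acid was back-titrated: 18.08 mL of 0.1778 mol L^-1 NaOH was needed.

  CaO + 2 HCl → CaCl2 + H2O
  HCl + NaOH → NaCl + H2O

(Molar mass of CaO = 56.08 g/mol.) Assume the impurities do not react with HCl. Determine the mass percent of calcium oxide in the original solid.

66.42 %

n(HCl) added = 0.02417 × 1.112 = 0.02688 mol
n(NaOH) used in back-titration = 0.01808 × 0.1778 = 3.215 × 10^-3 mol
n(HCl) left over = 3.215 × 10^-3 mol (1:1 ratio)
n(HCl) consumed by analyte = 0.02688 − 3.215 × 10^-3 = 0.02366 mol
From the 1:2 ratio, n(CaO) = 1/2 × 0.02366 = 0.01183 mol
mass of CaO = 0.01183 × 56.08 = 0.6635 g
% CaO = 0.6635 / 0.9989 × 100 = 66.42 %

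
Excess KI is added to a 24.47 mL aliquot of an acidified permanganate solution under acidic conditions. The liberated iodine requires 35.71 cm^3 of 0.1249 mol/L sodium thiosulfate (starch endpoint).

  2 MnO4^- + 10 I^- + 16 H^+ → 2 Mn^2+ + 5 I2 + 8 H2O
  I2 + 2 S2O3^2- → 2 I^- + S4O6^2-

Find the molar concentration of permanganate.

n(S2O3^2-) = 0.03571 × 0.1249 = 4.460 × 10^-3 mol
n(I2) = n(S2O3^2-)/2 = 2.230 × 10^-3 mol
From the 2:5 ratio, n(MnO4^-) in the aliquot = 2/5 × 2.230 × 10^-3 = 8.920 × 10^-4 mol
[MnO4^-] = 8.920 × 10^-4 / 0.02447 = 0.03645 mol/L

0.03645 mol/L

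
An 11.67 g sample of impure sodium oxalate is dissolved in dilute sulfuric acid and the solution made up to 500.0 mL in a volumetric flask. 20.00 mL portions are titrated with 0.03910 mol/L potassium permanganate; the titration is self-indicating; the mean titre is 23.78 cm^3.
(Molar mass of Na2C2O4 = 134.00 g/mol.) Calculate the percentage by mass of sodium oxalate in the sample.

2 MnO4^- + 5 C2O4^2- + 16 H^+ → 2 Mn^2+ + 10 CO2 + 8 H2O
n(KMnO4) per titration = 0.02378 × 0.03910 = 9.298 × 10^-4 mol
From the 5:2 ratio, n(Na2C2O4) in each aliquot = 5/2 × 9.298 × 10^-4 = 2.324 × 10^-3 mol
n(Na2C2O4) in the whole flask = 2.324 × 10^-3 × 500.0/20.00 = 0.05811 mol
mass of Na2C2O4 = 0.05811 × 134.00 = 7.787 g
% Na2C2O4 = 7.787 / 11.67 × 100 = 66.73 %

66.73 %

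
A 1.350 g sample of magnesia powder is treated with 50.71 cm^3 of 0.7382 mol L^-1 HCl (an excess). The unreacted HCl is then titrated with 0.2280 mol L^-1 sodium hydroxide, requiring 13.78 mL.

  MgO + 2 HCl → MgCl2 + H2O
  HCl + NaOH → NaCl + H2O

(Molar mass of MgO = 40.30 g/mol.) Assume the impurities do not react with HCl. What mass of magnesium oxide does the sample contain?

0.6910 g

n(HCl) added = 0.05071 × 0.7382 = 0.03743 mol
n(NaOH) used in back-titration = 0.01378 × 0.2280 = 3.142 × 10^-3 mol
n(HCl) left over = 3.142 × 10^-3 mol (1:1 ratio)
n(HCl) consumed by analyte = 0.03743 − 3.142 × 10^-3 = 0.03429 mol
From the 1:2 ratio, n(MgO) = 1/2 × 0.03429 = 0.01715 mol
mass of MgO = 0.01715 × 40.30 = 0.6910 g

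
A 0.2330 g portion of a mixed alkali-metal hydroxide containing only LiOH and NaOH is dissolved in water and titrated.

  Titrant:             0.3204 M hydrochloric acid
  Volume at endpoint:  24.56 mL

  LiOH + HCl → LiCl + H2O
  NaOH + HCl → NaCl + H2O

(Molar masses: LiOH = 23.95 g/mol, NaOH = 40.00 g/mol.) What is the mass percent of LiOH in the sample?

52.36 %

n(HCl) = 0.02456 × 0.3204 = 7.869 × 10^-3 mol
Let x = n(LiOH), y = n(NaOH).
Titrant: 1x + 1y = 7.869 × 10^-3;  mass: 23.95x + 40.00y = 0.2330
Solving, x = 5.094 × 10^-3 mol, y = 2.775 × 10^-3 mol
mass of LiOH = 5.094 × 10^-3 × 23.95 = 0.1220 g
% LiOH = 0.1220 / 0.2330 × 100 = 52.36 %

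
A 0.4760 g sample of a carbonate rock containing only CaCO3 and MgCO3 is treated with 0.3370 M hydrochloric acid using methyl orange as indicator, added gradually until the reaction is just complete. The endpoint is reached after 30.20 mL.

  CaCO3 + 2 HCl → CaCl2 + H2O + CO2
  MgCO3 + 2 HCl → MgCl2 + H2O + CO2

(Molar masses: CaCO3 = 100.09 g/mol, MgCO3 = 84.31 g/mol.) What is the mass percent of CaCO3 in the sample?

62.59 %

n(HCl) = 0.03020 × 0.3370 = 0.01018 mol
Let x = n(CaCO3), y = n(MgCO3).
Titrant: 2x + 2y = 0.01018;  mass: 100.09x + 84.31y = 0.4760
Solving, x = 2.977 × 10^-3 mol, y = 2.112 × 10^-3 mol
mass of CaCO3 = 2.977 × 10^-3 × 100.09 = 0.2979 g
% CaCO3 = 0.2979 / 0.4760 × 100 = 62.59 %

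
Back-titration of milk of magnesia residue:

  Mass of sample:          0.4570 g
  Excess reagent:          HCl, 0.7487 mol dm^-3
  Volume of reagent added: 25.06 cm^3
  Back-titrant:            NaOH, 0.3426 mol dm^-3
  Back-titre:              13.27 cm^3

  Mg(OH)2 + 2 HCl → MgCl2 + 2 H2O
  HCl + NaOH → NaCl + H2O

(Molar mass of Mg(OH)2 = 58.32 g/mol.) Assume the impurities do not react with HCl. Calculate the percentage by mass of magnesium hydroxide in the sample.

90.71 %

n(HCl) added = 0.02506 × 0.7487 = 0.01876 mol
n(NaOH) used in back-titration = 0.01327 × 0.3426 = 4.546 × 10^-3 mol
n(HCl) left over = 4.546 × 10^-3 mol (1:1 ratio)
n(HCl) consumed by analyte = 0.01876 − 4.546 × 10^-3 = 0.01422 mol
From the 1:2 ratio, n(Mg(OH)2) = 1/2 × 0.01422 = 7.108 × 10^-3 mol
mass of Mg(OH)2 = 7.108 × 10^-3 × 58.32 = 0.4145 g
% Mg(OH)2 = 0.4145 / 0.4570 × 100 = 90.71 %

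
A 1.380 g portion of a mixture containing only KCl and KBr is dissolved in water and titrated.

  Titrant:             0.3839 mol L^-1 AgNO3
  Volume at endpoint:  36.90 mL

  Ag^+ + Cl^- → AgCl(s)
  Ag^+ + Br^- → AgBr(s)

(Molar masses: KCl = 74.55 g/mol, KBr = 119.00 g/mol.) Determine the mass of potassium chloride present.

n(AgNO3) = 0.03690 × 0.3839 = 0.01417 mol
Let x = n(KCl), y = n(KBr).
Titrant: 1x + 1y = 0.01417;  mass: 74.55x + 119.00y = 1.380
Solving, x = 6.878 × 10^-3 mol, y = 7.288 × 10^-3 mol
mass of KCl = 6.878 × 10^-3 × 74.55 = 0.5128 g

0.5128 g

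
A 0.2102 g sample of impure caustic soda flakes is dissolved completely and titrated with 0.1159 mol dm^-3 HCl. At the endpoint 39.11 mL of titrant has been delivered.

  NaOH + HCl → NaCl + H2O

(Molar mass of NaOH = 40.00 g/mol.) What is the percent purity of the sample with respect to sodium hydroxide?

n(HCl) = 0.03911 L × 0.1159 mol/L = 4.533 × 10^-3 mol
n(NaOH) = 4.533 × 10^-3 mol (1:1 ratio)
mass of NaOH = 4.533 × 10^-3 × 40.00 g/mol = 0.1813 g
% NaOH = 0.1813 / 0.2102 × 100 = 86.26 %

86.26 %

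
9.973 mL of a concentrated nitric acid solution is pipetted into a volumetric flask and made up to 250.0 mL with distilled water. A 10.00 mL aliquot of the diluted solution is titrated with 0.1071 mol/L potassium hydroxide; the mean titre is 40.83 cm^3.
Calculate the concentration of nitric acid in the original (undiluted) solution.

10.96 mol/L

HNO3 + KOH → KNO3 + H2O
n(KOH) = 0.04083 × 0.1071 = 4.373 × 10^-3 mol
n(HNO3) in the aliquot = 4.373 × 10^-3 mol (1:1 ratio)
[HNO3]_dilute = 4.373 × 10^-3 / 0.01000 = 0.4373 mol/L
Dilution factor = 250.0 / 9.973 = 25.07
[HNO3]_stock = 0.4373 × 25.07 = 10.96 mol/L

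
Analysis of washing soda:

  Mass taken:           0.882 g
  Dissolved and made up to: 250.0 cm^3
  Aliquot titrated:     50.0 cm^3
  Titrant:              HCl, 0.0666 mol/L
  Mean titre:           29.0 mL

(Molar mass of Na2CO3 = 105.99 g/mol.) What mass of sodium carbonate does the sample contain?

0.512 g

Na2CO3 + 2 HCl → 2 NaCl + H2O + CO2
n(HCl) per titration = 0.0290 × 0.0666 = 1.93 × 10^-3 mol
From the 1:2 ratio, n(Na2CO3) in each aliquot = 1/2 × 1.93 × 10^-3 = 9.66 × 10^-4 mol
n(Na2CO3) in the whole flask = 9.66 × 10^-4 × 250.0/50.0 = 4.83 × 10^-3 mol
mass of Na2CO3 = 4.83 × 10^-3 × 105.99 = 0.512 g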